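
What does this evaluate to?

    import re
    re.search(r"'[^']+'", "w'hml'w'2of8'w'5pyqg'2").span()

(1, 6)

The match spans [1:6] → "'hml'".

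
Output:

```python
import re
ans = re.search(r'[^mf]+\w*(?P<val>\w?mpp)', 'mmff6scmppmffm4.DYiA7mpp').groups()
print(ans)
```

The match spans [4:10] → '6scmpp'.
Captured: group 1 = 'mpp'.

('mpp',)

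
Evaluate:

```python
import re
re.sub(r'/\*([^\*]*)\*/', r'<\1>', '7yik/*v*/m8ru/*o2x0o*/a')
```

'7yik<v>m8ru<o2x0o>a'

Matches: at [4:9] → '/*v*/'; at [13:22] → '/*o2x0o*/'.
Each match is replaced using the text its own group 1 captured.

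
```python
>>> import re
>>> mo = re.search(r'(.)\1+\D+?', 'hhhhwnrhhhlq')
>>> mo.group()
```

'hhhhw'

A backreference is literal: `\1` must see the identical characters the first group matched.
`search` walks the string left to right and returns the first match it finds.
The match spans [0:5] → 'hhhhw'.
Captured: group 1 = 'h'.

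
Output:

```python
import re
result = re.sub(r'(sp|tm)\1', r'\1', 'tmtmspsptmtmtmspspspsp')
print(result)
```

tmsptmtmspsp

`\1` is not a pattern — it's the concrete string captured by group 1, re-applied verbatim.
Each match is replaced using the text its own group 1 captured.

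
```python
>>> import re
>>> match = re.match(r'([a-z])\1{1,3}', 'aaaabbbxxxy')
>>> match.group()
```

'aaaa'

After group 1 captures some text, `\1` only succeeds where that same text appears again.
`match` is anchored at position 0; if the pattern doesn't fit there, it returns None.
The match spans [0:4] → 'aaaa'.
Captured: group 1 = 'a'.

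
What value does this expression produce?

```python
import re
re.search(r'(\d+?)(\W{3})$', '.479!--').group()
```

This matches one or more of a digit (lazy) (captured); then exactly 3 of a non-word character (captured); then anchored at the end.
Unlike `match`, `search` isn't anchored — it looks for the pattern anywhere in the string.
The match spans [1:7] → '479!--'.
Captured: group 1 = '479', group 2 = '!--'.

'479!--'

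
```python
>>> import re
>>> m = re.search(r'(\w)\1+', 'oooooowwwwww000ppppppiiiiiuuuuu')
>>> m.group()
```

After group 1 captures some text, `\1` only succeeds where that same text appears again.
`search` walks the string left to right and returns the first match it finds.
The match spans [0:6] → 'oooooo'.
Captured: group 1 = 'o'.

'oooooo'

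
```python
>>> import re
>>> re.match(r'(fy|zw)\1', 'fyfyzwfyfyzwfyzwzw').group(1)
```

The match spans [0:4] → 'fyfy'.
Captured: group 1 = 'fy'.

'fy'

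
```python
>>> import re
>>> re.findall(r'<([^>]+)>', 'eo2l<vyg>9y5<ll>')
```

['vyg', 'll']

`findall` collects group 1 from each match (2 total).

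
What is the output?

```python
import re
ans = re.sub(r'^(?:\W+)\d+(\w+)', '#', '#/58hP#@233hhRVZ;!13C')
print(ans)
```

##@233hhRVZ;!13C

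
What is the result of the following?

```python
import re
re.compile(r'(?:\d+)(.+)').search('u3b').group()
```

'3b'

This matches one or more of a digit (non-capturing group); then one or more of any character (captured).
Unlike `match`, `search` isn't anchored — it looks for the pattern anywhere in the string.
The match spans [1:3] → '3b'.
Captured: group 1 = 'b'.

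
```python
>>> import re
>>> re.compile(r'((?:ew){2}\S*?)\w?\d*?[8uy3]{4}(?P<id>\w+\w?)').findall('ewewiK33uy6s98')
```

[('ewewi', '6s98')]

A non-greedy quantifier consumes as few characters as it can — just enough that the remainder of the pattern still matches from where it stops; whatever follows it matches normally.
With 2 capturing groups, `findall` returns a 2-tuple per match.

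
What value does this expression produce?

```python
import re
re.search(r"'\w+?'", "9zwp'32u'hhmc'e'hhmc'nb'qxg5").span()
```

(4, 9)

`re.search` tries every starting position until one works.
The match spans [4:9] → "'32u'".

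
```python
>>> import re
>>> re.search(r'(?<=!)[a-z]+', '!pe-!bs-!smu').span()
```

The positive lookaround only admits positions where the adjacent text matches; those characters stay outside the span.
`re.search` scans for the first position where the pattern succeeds.
The match spans [1:3] → 'pe'.

(1, 3)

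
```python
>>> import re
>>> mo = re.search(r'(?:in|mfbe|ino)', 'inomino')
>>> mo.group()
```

Alternation tries branches left to right and keeps the first one that lets the overall match succeed at that position.
`search` walks the string left to right and returns the first match it finds.
The match spans [0:2] → 'in'.

'in'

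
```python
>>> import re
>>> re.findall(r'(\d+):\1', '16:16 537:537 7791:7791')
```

The backreference `\1` re-matches whatever the first group consumed, character for character.
`findall` collects group 1 from each match (3 total).

['16', '537', '7791']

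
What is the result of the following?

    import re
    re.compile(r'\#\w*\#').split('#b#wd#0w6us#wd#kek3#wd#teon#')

['', 'wd', 'wd', 'wd', '']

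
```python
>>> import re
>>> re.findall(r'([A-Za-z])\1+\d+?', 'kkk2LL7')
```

`\1` is not a pattern — it's the concrete string captured by group 1, re-applied verbatim.
Scanning left to right: at [0:4] match 'kkk2', group 1 = 'k'; at [4:7] match 'LL7', group 1 = 'L'.
Because there's exactly one group, `findall` drops the full match and keeps group 1 from each hit.

['k', 'L']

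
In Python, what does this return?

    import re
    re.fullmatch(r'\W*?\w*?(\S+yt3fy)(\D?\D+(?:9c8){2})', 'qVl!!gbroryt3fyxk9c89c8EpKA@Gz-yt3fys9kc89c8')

The pattern matches zero or more of a non-word character (lazy), then zero or more of a word character (lazy); then one or more of a non-whitespace character, then the literal 'yt3', then the literal 'fy' (captured); then optionally a non-digit, then one or more of a non-digit, then the literal '9c8' repeated 2 times (captured).
`re.fullmatch` requires the pattern to consume the entire string.
Here the string isn't matched end-to-end, so the call returns None.

None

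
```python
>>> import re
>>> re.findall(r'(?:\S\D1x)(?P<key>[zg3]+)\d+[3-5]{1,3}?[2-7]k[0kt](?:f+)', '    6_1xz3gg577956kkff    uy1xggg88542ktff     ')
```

['z3gg', 'ggg']

This matches a non-whitespace character, then a non-digit, then the literal '1x' (non-capturing group); then one or more of one of [zg3] (captured as 'key'); then one or more of a digit, then 1 to 3 of a character in [3-5] (lazy); then a character in [2-7], then the literal 'k', then one of [0kt]; then one or more of a literal 'f' (non-capturing group).
`findall` collects group 1 from each match (2 total).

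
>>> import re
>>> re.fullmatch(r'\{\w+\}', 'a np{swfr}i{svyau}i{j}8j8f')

None

`fullmatch` succeeds only if the pattern covers the string from start to end.
Here the pattern can't cover the whole string, so the call returns None.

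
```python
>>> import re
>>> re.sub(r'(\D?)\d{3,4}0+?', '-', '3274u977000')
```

'3274-0'

The pattern matches optionally a non-digit (captured); then 3 to 4 of a digit, then one or more of the literal '0' (lazy).
Matches: at [4:10] → 'u97700'.
Each match is replaced by '-'.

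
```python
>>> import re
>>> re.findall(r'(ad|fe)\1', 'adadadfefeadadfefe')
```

['ad', 'fe', 'ad', 'fe']

`\1` has to match the exact text group 1 already captured.
Walking the string: at [0:4] match 'adad', group 1 = 'ad'; at [6:10] match 'fefe', group 1 = 'fe'; at [10:14] match 'adad', group 1 = 'ad'; at [14:18] match 'fefe', group 1 = 'fe'.
With a single group, `findall` returns only what that group captured — 4 items.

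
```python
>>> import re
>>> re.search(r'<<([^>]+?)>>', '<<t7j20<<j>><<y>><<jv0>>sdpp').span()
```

The match spans [0:12] → '<<t7j20<<j>>'.

(0, 12)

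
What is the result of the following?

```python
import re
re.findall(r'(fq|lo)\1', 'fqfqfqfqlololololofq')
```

A backreference is literal: `\1` must see the identical characters the first group matched.
With a single group, `findall` returns only what that group captured — 4 items.

['fq', 'fq', 'lo', 'lo']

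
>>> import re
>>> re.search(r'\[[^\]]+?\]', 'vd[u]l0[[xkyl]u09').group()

'[u]'

The match spans [2:5] → '[u]'.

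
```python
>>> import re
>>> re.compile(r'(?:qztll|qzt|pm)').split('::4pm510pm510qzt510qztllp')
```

['::4', '510', '510', '510', 'p']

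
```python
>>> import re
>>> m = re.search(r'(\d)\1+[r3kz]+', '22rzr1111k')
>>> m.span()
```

(0, 5)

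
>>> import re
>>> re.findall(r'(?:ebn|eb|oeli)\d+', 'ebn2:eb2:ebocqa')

['ebn2', 'eb2']

Walking the string: at [0:4] → 'ebn2'; at [5:8] → 'eb2'.
No capturing groups, so `findall` returns the 2 full match strings.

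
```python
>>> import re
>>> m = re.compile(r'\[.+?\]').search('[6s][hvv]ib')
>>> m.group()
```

'[6s]'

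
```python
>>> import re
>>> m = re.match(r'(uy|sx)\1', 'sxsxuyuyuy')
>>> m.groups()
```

('sx',)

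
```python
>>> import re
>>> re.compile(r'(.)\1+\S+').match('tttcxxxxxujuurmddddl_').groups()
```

('t',)

The match spans [0:21] → 'tttcxxxxxujuurmddddl_'.
Captured: group 1 = 't'.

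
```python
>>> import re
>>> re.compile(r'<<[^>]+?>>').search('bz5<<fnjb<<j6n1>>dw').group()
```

'<<fnjb<<j6n1>>'

The match spans [3:17] → '<<fnjb<<j6n1>>'.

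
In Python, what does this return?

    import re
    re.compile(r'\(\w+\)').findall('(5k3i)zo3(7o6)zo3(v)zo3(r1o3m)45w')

No capturing groups, so `findall` returns the 4 full match strings.

['(5k3i)', '(7o6)', '(v)', '(r1o3m)']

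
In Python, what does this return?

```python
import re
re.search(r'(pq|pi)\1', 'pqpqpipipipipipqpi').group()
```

'pqpq'

`\1` has to match the exact text group 1 already captured.
Unlike `match`, `search` isn't anchored — it looks for the pattern anywhere in the string.
The match spans [0:4] → 'pqpq'.
Captured: group 1 = 'pq'.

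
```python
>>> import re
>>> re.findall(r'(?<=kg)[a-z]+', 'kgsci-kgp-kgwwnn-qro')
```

['sci', 'p', 'wwnn']

Lookahead/lookbehind check context without consuming it, so the matched span excludes the asserted characters.
No capturing groups, so `findall` returns the 3 full match strings.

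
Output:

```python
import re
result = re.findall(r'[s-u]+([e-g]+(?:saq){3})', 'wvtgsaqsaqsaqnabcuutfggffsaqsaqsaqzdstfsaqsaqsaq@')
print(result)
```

['gsaqsaqsaq', 'fggffsaqsaqsaq', 'fsaqsaqsaq']

This matches one or more of a character in [s-u]; then one or more of a character in [e-g], then the literal 'saq' repeated 3 times (captured).
Matches: at [2:13] match 'tgsaqsaqsaq', group 1 = 'gsaqsaqsaq'; at [17:34] match 'uutfggffsaqsaqsaq', group 1 = 'fggffsaqsaqsaq'; at [36:48] match 'stfsaqsaqsaq', group 1 = 'fsaqsaqsaq'.
`findall` collects group 1 from each match (3 total).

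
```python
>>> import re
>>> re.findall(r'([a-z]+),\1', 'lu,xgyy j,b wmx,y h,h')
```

After group 1 captures some text, `\1` only succeeds where that same text appears again.
Matches: at [18:21] match 'h,h', group 1 = 'h'.
With a single group, `findall` returns only what that group captured — 1 item.

['h']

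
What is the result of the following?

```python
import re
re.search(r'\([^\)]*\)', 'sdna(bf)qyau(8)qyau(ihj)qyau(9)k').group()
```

'(bf)'

`search` walks the string left to right and returns the first match it finds.
The match spans [4:8] → '(bf)'.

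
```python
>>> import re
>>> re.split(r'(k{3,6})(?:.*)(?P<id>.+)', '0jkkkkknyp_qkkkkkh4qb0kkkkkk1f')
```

['0j', 'kkkkk', 'f', '']

This matches 3 to 6 of a literal 'k' (captured); then zero or more of any character (non-capturing group); then one or more of any character (captured as 'id').
Matches to split on: at [2:30] → 'kkkkknyp_qkkkkkh4qb0kkkkkk1f'.
The group in the pattern means `split` returns the separators' captures alongside the pieces.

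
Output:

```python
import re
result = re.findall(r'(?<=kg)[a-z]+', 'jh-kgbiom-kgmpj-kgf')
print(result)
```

['biom', 'mpj', 'f']

Lookahead/lookbehind check context without consuming it, so the matched span excludes the asserted characters.
Walking the string: at [5:9] → 'biom'; at [12:15] → 'mpj'; at [18:19] → 'f'.
`findall` yields the raw match text (3 of them) because the pattern has no groups.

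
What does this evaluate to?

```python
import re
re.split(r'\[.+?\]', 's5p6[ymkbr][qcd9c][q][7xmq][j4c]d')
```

['s5p6', '', '', '', '', 'd']

Matches to split on: at [4:11] → '[ymkbr]'; at [11:18] → '[qcd9c]'; at [18:21] → '[q]'; at [21:27] → '[7xmq]'; at [27:32] → '[j4c]'.
`split` removes every match and returns the 6 fragments in between.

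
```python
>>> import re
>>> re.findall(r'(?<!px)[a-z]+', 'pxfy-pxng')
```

['pxfy', 'pxng']

`(?!…)`/`(?<!…)` only lets a position through if the neighbouring text does NOT match; no characters are consumed.
Matches: at [0:4] → 'pxfy'; at [5:9] → 'pxng'.
`findall` yields the raw match text (2 of them) because the pattern has no groups.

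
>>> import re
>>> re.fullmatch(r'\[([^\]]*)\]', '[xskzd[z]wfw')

None

`re.fullmatch` is like wrapping the pattern in `^…$` (in single-line mode).
Here there's no way to consume every character, so the call returns None.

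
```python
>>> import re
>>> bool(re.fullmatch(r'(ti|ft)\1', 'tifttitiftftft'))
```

False

A backreference is literal: `\1` must see the identical characters the first group matched.
`re.fullmatch` requires the pattern to consume the entire string.
Here there's no way to consume every character, so the call returns None, and `bool(None)` is False.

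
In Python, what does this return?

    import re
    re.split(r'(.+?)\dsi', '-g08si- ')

['', '-g0', '- ']

The pattern matches one or more of any character (lazy) (captured); then a digit, then the literal 'si'.
Matches to split on: at [0:6] → '-g08si'.
With a capturing group present, the delimiter's captured portion is kept in the result list.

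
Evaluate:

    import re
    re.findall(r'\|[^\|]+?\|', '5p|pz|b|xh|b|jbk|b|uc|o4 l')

['|pz|', '|xh|', '|jbk|', '|uc|']

Scanning left to right: at [2:6] → '|pz|'; at [7:11] → '|xh|'; at [12:17] → '|jbk|'; at [18:22] → '|uc|'.
No capturing groups, so `findall` returns the 4 full match strings.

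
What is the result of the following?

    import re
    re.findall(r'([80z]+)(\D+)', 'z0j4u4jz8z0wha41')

[('z0', 'j'), ('z8z0', 'wha')]

Pattern: one or more of one of [80z] (captured); then one or more of a non-digit (captured).
Scanning left to right: at [0:3] match 'z0j', groups = ('z0', 'j'); at [7:14] match 'z8z0wha', groups = ('z8z0', 'wha').
2 groups means each result is a tuple of 2 captured strings — 2 here.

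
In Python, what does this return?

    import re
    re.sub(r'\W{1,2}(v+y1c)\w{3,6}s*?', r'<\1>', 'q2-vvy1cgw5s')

This matches 1 to 2 of a non-word character; then one or more of the literal 'v', then the literal 'y1c' (captured); then 3 to 6 of a word character, then zero or more of a literal 's' (lazy).
Matches: at [2:12] → '-vvy1cgw5s'.
The replacement refers to a captured group, so each match is rewritten using its own captured text.

'q2<vvy1c>'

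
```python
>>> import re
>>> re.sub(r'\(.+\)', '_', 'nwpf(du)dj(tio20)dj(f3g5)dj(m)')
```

Each match is replaced by '_'.

'nwpf_'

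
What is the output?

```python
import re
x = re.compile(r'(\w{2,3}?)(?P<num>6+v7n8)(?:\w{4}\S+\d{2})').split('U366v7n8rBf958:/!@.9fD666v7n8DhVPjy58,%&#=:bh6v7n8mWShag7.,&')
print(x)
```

['', 'U3', '66v7n8', ',%&#=:bh6v7n8mWShag7.,&']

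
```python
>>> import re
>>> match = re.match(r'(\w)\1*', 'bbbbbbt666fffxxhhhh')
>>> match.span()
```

(0, 6)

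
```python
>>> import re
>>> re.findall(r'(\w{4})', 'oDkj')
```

This matches exactly 4 of a word character (captured).
Walking the string: at [0:4] match 'oDkj', group 1 = 'oDkj'.
Because there's exactly one group, `findall` drops the full match and keeps group 1 from the one hit.

['oDkj']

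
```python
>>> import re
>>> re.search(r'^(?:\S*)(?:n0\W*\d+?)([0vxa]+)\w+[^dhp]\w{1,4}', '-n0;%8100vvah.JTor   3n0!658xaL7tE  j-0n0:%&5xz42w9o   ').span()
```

(0, 18)

Pattern: anchored at the start of the string; then zero or more of a non-whitespace character (non-capturing group); then the literal 'n0', then zero or more of a non-word character, then one or more of a digit (lazy) (non-capturing group); then one or more of one of [0vxa] (captured); then one or more of a word character, then any character except [dhp], then 1 to 4 of a word character.
`search` walks the string left to right and returns the first match it finds.
The match spans [0:18] → '-n0;%8100vvah.JTor'.
Captured: group 1 = '00vva'.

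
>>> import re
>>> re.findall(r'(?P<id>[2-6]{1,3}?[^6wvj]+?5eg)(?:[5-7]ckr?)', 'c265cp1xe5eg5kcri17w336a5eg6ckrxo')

['336a5eg']

This matches 1 to 3 of a character in [2-6] (lazy), then one or more of any character except [6wvj] (lazy), then the literal '5eg' (captured as 'id'); then a character in [5-7], then the literal 'ck', then optionally the literal 'r' (non-capturing group).
Scanning left to right: at [20:31] match '336a5eg6ckr', group 1 = '336a5eg'.
One capturing group, so `findall` returns just the captured substring from the one match — 1 in all.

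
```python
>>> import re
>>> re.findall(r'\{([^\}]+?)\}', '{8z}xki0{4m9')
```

['8z']

One capturing group, so `findall` returns just the captured substring from the one match — 1 in all.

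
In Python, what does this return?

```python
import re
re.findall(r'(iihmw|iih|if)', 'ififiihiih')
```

['if', 'if', 'iih', 'iih']

Matches: at [0:2] match 'if', group 1 = 'if'; at [2:4] match 'if', group 1 = 'if'; at [4:7] match 'iih', group 1 = 'iih'; at [7:10] match 'iih', group 1 = 'iih'.
One capturing group, so `findall` returns just the captured substring from each match — 4 in all.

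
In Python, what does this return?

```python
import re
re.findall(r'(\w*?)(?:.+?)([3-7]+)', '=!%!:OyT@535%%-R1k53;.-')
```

[('', '535'), ('', '53')]

This matches zero or more of a word character (lazy) (captured); then one or more of any character (lazy) (non-capturing group); then one or more of a character in [3-7] (captured).
Matches: at [0:12] match '=!%!:OyT@535', groups = ('', '535'); at [12:20] match '%%-R1k53', groups = ('', '53').
`findall` packs the 2 group values into a tuple for every match.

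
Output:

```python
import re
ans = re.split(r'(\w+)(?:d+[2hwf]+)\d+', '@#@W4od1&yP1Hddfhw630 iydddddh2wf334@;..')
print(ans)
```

['@#@W4od1&', 'yP1Hd', ' ', 'iydddd', '@;..']

`re.split` interleaves the captured-group text with the surrounding fragments.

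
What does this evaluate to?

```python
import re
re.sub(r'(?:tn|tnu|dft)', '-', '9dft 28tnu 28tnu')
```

'9- 28-u 28-u'

Branches in `(...|...)` are attempted left-to-right; the first branch that allows the whole pattern to succeed is taken.
`sub` substitutes '-' at each match site.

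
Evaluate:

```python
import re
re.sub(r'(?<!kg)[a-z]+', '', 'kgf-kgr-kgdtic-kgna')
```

'---'

The negative lookahead/lookbehind blocks any match where the forbidden context is present.
Matches: at [0:3] → 'kgf'; at [4:7] → 'kgr'; at [8:14] → 'kgdtic'; at [15:19] → 'kgna'.
Every occurrence is swapped for ''.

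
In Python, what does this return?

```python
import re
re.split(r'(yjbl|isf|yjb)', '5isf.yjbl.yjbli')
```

['5', 'isf', '.', 'yjbl', '.', 'yjbl', 'i']

Alternation tries branches left to right and keeps the first one that lets the overall match succeed at that position.
Matches to split on: at [1:4] → 'isf'; at [5:9] → 'yjbl'; at [10:14] → 'yjbl'.
With a capturing group present, the delimiter's captured portion is kept in the result list.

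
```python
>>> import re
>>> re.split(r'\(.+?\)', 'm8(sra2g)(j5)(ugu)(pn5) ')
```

A `+?`/`*?`/`{m,n}?` starts at its minimum and grows only as far as needed for what follows to match.
Matches to split on: at [2:9] → '(sra2g)'; at [9:13] → '(j5)'; at [13:18] → '(ugu)'; at [18:23] → '(pn5)'.
The string is cut at each match, leaving 5 pieces.

['m8', '', '', '', ' ']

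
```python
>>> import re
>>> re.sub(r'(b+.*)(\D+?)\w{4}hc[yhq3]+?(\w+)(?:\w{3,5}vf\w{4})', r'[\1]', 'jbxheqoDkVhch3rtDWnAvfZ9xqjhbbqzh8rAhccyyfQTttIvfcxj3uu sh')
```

'j[bxhe]uu sh'

Pattern: one or more of a literal 'b', then zero or more of any character (captured); then one or more of a non-digit (lazy) (captured); then exactly 4 of a word character, then the literal 'hc', then one or more of one of [yhq3] (lazy); then one or more of a word character (captured); then 3 to 5 of a word character, then the literal 'vf', then exactly 4 of a word character (non-capturing group).
Matches: at [1:53] → 'bxheqoDkVhch3rtDWnAvfZ9xqjhbbqzh8rAhccyyfQTttIvfcxj3'.
`\1` in the replacement pulls in group 1's text for each match.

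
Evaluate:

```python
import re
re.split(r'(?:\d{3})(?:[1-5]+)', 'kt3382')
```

['kt', '']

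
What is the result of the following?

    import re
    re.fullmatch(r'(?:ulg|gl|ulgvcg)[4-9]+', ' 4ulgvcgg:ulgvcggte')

None

`re.fullmatch` requires the pattern to consume the entire string.
Here the pattern can't cover the whole string, so the call returns None.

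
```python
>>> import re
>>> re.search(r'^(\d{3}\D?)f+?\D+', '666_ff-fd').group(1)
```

'666_'

The pattern matches anchored at the start of the string; then exactly 3 of a digit, then optionally a non-digit (captured); then one or more of the literal 'f' (lazy), then one or more of a non-digit.
Unlike `match`, `search` isn't anchored — it looks for the pattern anywhere in the string.
The match spans [0:9] → '666_ff-fd'.
Captured: group 1 = '666_'.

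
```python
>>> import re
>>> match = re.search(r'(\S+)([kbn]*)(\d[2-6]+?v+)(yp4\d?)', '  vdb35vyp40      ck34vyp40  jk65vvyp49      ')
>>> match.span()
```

The match spans [2:12] → 'vdb35vyp40'.

(2, 12)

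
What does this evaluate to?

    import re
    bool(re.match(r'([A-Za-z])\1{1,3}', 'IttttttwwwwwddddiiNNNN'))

False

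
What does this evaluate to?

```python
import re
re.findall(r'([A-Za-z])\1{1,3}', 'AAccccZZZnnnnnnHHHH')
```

['A', 'c', 'Z', 'n', 'n', 'H']

The backreference `\1` re-matches whatever the first group consumed, character for character.
Walking the string: at [0:2] match 'AA', group 1 = 'A'; at [2:6] match 'cccc', group 1 = 'c'; at [6:9] match 'ZZZ', group 1 = 'Z'; at [9:13] match 'nnnn', group 1 = 'n'; at [13:15] match 'nn', group 1 = 'n'; ….
`findall` collects group 1 from each match (6 total).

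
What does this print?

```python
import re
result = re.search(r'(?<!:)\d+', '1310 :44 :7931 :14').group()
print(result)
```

A negative assertion filters positions out without eating any characters.
The match spans [0:4] → '1310'.

1310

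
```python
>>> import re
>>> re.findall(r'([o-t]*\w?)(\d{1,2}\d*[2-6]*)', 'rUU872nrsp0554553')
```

The pattern matches zero or more of a character in [o-t], then optionally a word character (captured); then 1 to 2 of a digit, then zero or more of a digit, then zero or more of a character in [2-6] (captured).
2 groups means each result is a tuple of 2 captured strings — 2 here.

[('U', '872'), ('rsp0', '554553')]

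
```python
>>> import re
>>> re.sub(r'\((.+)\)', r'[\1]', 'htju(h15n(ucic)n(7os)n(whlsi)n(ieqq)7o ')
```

'htju[h15n(ucic)n(7os)n(whlsi)n(ieqq]7o '

The replacement refers to a captured group, so each match is rewritten using its own captured text.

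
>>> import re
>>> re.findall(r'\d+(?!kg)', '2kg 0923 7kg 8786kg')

['0923', '878']

The negative lookahead/lookbehind blocks any match where the forbidden context is present.
Scanning left to right: at [4:8] → '0923'; at [13:16] → '878'.
Since nothing is captured, `findall` lists the 2 matched substrings directly.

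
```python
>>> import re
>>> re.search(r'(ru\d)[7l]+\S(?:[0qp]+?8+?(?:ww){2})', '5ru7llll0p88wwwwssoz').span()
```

(1, 16)

The pattern matches the literal 'ru', then a digit (captured); then one or more of one of [7l], then a non-whitespace character; then one or more of one of [0qp] (lazy), then one or more of a literal '8' (lazy), then the literal 'ww' repeated 2 times (non-capturing group).
The match spans [1:16] → 'ru7llll0p88wwww'.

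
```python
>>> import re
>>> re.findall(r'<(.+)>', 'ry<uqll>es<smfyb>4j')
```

['uqll>es<smfyb']

Walking the string: at [2:17] match '<uqll>es<smfyb>', group 1 = 'uqll>es<smfyb'.
Because there's exactly one group, `findall` drops the full match and keeps group 1 from the one hit.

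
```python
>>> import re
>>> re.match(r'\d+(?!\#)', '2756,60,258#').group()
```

The negative lookaround is zero-width — it rules out positions where the adjacent text would match, without consuming anything.
With `match`, the pattern is implicitly anchored at the beginning.
The match spans [0:4] → '2756'.

'2756'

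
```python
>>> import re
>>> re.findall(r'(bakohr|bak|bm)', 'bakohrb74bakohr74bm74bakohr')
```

['bakohr', 'bakohr', 'bm', 'bakohr']

`|` is ordered: at each position the engine commits to the first alternative that works.
Because there's exactly one group, `findall` drops the full match and keeps group 1 from each hit.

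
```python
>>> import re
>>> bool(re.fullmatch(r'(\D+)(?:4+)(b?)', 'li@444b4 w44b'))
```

False

The pattern matches one or more of a non-digit (captured); then one or more of a literal '4' (non-capturing group); then optionally a literal 'b' (captured).
`re.fullmatch` requires the pattern to consume the entire string.
Here the string isn't matched end-to-end, so the call returns None, and `bool(None)` is False.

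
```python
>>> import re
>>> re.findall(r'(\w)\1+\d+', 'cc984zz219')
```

['c', 'z']

`\1` has to match the exact text group 1 already captured.
Scanning left to right: at [0:5] match 'cc984', group 1 = 'c'; at [5:10] match 'zz219', group 1 = 'z'.
Because there's exactly one group, `findall` drops the full match and keeps group 1 from each hit.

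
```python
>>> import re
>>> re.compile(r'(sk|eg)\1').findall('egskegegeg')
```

['eg']

A backreference is literal: `\1` must see the identical characters the first group matched.
With a single group, `findall` returns only what that group captured — 1 item.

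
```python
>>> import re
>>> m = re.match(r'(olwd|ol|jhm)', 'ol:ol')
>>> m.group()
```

'ol'

`re.match` won't scan ahead — the pattern has to work from the very first character.
The match spans [0:2] → 'ol'.
Captured: group 1 = 'ol'.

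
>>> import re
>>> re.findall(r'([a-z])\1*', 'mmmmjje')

The backreference `\1` re-matches whatever the first group consumed, character for character.
Walking the string: at [0:4] match 'mmmm', group 1 = 'm'; at [4:6] match 'jj', group 1 = 'j'; at [6:7] match 'e', group 1 = 'e'.
`findall` collects group 1 from each match (3 total).

['m', 'j', 'e']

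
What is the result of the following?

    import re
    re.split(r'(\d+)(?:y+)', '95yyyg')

['', '95', 'g']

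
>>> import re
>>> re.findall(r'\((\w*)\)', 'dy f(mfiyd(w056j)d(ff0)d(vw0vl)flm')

['w056j', 'ff0', 'vw0vl']

Walking the string: at [10:17] match '(w056j)', group 1 = 'w056j'; at [18:23] match '(ff0)', group 1 = 'ff0'; at [24:31] match '(vw0vl)', group 1 = 'vw0vl'.
With a single group, `findall` returns only what that group captured — 3 items.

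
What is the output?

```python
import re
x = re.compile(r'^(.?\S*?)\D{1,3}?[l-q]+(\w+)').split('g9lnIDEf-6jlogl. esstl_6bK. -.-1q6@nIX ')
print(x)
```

['', 'g9', 'IDEf', '-6jlogl. esstl_6bK. -.-1q6@nIX ']

The pattern matches anchored at the start of the string; then optionally any character, then zero or more of a non-whitespace character (lazy) (captured); then 1 to 3 of a non-digit (lazy), then one or more of a character in [l-q]; then one or more of a word character (captured).
With a capturing group present, the delimiter's captured portion is kept in the result list.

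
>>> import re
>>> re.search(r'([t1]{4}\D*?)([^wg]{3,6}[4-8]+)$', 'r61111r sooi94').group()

'1111r sooi94'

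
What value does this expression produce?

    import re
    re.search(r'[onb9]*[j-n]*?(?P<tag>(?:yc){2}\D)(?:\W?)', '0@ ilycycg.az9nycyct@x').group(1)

The pattern matches zero or more of one of [onb9], then zero or more of a character in [j-n] (lazy); then the literal 'yc' repeated 2 times, then a non-digit (captured as 'tag'); then optionally a non-word character (non-capturing group).
`re.search` tries every starting position until one works.
The match spans [4:11] → 'lycycg.'.
Captured: group 1 = 'ycycg'.

'ycycg'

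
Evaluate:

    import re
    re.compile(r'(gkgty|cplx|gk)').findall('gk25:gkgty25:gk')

Branches in `(...|...)` are attempted left-to-right; the first branch that allows the whole pattern to succeed is taken.
Matches: at [0:2] match 'gk', group 1 = 'gk'; at [5:10] match 'gkgty', group 1 = 'gkgty'; at [13:15] match 'gk', group 1 = 'gk'.
Because there's exactly one group, `findall` drops the full match and keeps group 1 from each hit.

['gk', 'gkgty', 'gk']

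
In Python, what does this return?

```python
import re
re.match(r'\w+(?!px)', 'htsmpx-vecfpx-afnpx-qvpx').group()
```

The negative lookaround is zero-width — it rules out positions where the adjacent text would match, without consuming anything.
With `match`, the pattern is implicitly anchored at the beginning.
The match spans [0:6] → 'htsmpx'.

'htsmpx'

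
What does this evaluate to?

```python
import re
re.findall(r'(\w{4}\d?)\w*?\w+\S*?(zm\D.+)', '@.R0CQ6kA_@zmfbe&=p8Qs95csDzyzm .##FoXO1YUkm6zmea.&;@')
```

Pattern: exactly 4 of a word character, then optionally a digit (captured); then zero or more of a word character (lazy), then one or more of a word character, then zero or more of a non-whitespace character (lazy); then the literal 'zm', then a non-digit, then one or more of any character (captured).
Lazy quantifiers expand one character at a time until the remainder of the pattern can match.
Scanning left to right: at [2:53] match 'R0CQ6kA_@zmfbe&=p8Qs95csDzyzm .##FoXO1YUkm6zmea.&;@', groups = ('R0CQ6', 'zmfbe&=p8Qs95csDzyzm .##FoXO1YUkm6zmea.&;@').
`findall` packs the 2 group values into a tuple for every match.

[('R0CQ6', 'zmfbe&=p8Qs95csDzyzm .##FoXO1YUkm6zmea.&;@')]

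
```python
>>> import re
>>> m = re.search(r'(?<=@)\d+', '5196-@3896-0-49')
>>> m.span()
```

(6, 10)

Lookahead/lookbehind check context without consuming it, so the matched span excludes the asserted characters.
`re.search` tries every starting position until one works.
The match spans [6:10] → '3896'.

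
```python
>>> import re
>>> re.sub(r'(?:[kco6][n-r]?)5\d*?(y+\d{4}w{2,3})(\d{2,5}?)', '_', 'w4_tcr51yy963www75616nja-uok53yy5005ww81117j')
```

'w4_tcr51yy963www75616nja-uo_117j'

This matches one of [kco6], then optionally a character in [n-r] (non-capturing group); then the literal '5', then zero or more of a digit (lazy); then one or more of the literal 'y', then exactly 4 of a digit, then 2 to 3 of a literal 'w' (captured); then 2 to 5 of a digit (lazy) (captured).
Because the quantifier is non-greedy, it stops expanding at the earliest point where the rest of the pattern can succeed.
Matches: at [27:40] → 'k53yy5005ww81'.
Every occurrence is swapped for '_'.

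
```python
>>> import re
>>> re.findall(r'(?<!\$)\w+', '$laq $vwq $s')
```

['aq', 'wq']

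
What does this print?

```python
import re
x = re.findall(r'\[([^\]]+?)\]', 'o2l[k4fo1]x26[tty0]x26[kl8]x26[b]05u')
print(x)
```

['k4fo1', 'tty0', 'kl8', 'b']

Because there's exactly one group, `findall` drops the full match and keeps group 1 from each hit.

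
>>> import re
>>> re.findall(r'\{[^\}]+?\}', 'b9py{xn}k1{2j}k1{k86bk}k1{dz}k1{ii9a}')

Matches: at [4:8] → '{xn}'; at [10:14] → '{2j}'; at [16:23] → '{k86bk}'; at [25:29] → '{dz}'; at [31:37] → '{ii9a}'.
Since nothing is captured, `findall` lists the 5 matched substrings directly.

['{xn}', '{2j}', '{k86bk}', '{dz}', '{ii9a}']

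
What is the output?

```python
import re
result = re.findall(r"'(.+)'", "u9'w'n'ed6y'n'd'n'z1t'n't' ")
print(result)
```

["w'n'ed6y'n'd'n'z1t'n't"]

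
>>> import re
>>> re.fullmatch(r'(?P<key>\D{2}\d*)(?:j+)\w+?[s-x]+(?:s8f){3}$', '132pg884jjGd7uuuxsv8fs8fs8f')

The pattern matches exactly 2 of a non-digit, then zero or more of a digit (captured as 'key'); then one or more of a literal 'j' (non-capturing group); then one or more of a word character (lazy); then one or more of a character in [s-x], then the literal 's8f' repeated 3 times; then anchored at the end.
For `fullmatch`, every character of the input must be accounted for by the pattern.
Here the string isn't matched end-to-end, so the call returns None.

None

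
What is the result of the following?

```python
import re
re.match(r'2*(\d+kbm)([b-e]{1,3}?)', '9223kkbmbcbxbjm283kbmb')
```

`match` is anchored at position 0; if the pattern doesn't fit there, it returns None.
Here position 0 doesn't satisfy it, so the call returns None.

None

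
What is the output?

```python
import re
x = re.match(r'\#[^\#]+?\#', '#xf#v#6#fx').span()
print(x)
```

`re.match` won't scan ahead — the pattern has to work from the very first character.
The match spans [0:4] → '#xf#'.

(0, 4)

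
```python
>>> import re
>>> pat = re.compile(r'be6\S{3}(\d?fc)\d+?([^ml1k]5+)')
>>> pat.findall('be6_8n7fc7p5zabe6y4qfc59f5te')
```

[('7fc', 'p5'), ('fc', 'f5')]

The pattern matches the literal 'be6', then exactly 3 of a non-whitespace character; then optionally a digit, then the literal 'fc' (captured); then one or more of a digit (lazy); then any character except [ml1k], then one or more of a literal '5' (captured).
2 groups means each result is a tuple of 2 captured strings — 2 here.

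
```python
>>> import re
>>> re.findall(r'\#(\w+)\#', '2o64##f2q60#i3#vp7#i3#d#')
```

Walking the string: at [5:12] match '#f2q60#', group 1 = 'f2q60'; at [14:19] match '#vp7#', group 1 = 'vp7'; at [21:24] match '#d#', group 1 = 'd'.
`findall` collects group 1 from each match (3 total).

['f2q60', 'vp7', 'd']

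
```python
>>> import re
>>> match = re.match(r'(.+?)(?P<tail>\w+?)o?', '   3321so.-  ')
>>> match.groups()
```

This matches one or more of any character (lazy) (captured); then one or more of a word character (lazy) (captured as 'tail'); then optionally a literal 'o'.
A `+?`/`*?`/`{m,n}?` starts at its minimum and grows only as far as needed for what follows to match.
With `match`, the pattern is implicitly anchored at the beginning.
The match spans [0:4] → '   3'.
Captured: group 1 = '   ', group 2 = '3'.

('   ', '3')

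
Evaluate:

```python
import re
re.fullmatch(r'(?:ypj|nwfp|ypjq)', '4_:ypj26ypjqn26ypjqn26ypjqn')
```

None

For `fullmatch`, every character of the input must be accounted for by the pattern.
Here the string isn't matched end-to-end, so the call returns None.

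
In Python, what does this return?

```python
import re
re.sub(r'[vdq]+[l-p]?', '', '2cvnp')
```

'2cp'

Pattern: one or more of one of [vdq]; then optionally a character in [l-p].
Every occurrence is swapped for ''.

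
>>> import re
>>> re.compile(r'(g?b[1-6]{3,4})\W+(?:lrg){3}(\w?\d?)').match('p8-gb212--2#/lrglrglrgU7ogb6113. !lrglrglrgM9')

None

`match` is anchored at position 0; if the pattern doesn't fit there, it returns None.
Here position 0 doesn't satisfy it, so the call returns None.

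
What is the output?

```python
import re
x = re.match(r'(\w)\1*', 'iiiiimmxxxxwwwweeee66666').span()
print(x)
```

`re.match` won't scan ahead — the pattern has to work from the very first character.
The match spans [0:5] → 'iiiii'.

(0, 5)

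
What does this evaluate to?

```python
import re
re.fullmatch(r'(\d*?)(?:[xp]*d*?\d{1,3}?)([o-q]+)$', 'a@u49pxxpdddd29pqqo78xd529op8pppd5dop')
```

None

`re.fullmatch` is like wrapping the pattern in `^…$` (in single-line mode).
Here there's no way to consume every character, so the call returns None.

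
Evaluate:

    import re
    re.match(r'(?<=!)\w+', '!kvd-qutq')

None

Lookahead/lookbehind check context without consuming it, so the matched span excludes the asserted characters.
With `match`, the pattern is implicitly anchored at the beginning.
Here the string doesn't start with a match, so the call returns None.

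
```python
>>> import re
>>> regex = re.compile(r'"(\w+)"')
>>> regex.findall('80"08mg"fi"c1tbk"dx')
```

['08mg', 'c1tbk']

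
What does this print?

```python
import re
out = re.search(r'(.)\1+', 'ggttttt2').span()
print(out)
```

After group 1 captures some text, `\1` only succeeds where that same text appears again.
`search` walks the string left to right and returns the first match it finds.
The match spans [0:2] → 'gg'.
Captured: group 1 = 'g'.

(0, 2)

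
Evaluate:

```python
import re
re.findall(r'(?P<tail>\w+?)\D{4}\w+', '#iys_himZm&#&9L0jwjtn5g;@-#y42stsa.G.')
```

This matches one or more of a word character (lazy) (captured as 'tail'); then exactly 4 of a non-digit, then one or more of a word character.
Lazy quantifiers expand one character at a time until the remainder of the pattern can match.
Scanning left to right: at [1:10] match 'iys_himZm', group 1 = 'i'; at [13:23] match '9L0jwjtn5g', group 1 = '9L0'; at [27:36] match 'y42stsa.G', group 1 = 'y42s'.
With a single group, `findall` returns only what that group captured — 3 items.

['i', '9L0', 'y42s']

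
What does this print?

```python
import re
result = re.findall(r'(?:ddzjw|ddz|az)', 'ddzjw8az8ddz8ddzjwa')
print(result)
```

The regex engine tests alternatives in the order written; an earlier branch that matches wins even if a later one would match more.
Walking the string: at [0:5] → 'ddzjw'; at [6:8] → 'az'; at [9:12] → 'ddz'; at [13:18] → 'ddzjw'.
With no groups in the pattern, `findall` gives back each whole match — 4 here.

['ddzjw', 'az', 'ddz', 'ddzjw']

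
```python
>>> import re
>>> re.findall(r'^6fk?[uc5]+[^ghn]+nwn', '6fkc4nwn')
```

This matches anchored at the start of the string; then the literal '6f', then optionally a literal 'k', then one or more of one of [uc5]; then one or more of any character except [ghn], then the literal 'nwn'.
Scanning left to right: at [0:8] → '6fkc4nwn'.
With no groups in the pattern, `findall` gives back each whole match — 1 here.

['6fkc4nwn']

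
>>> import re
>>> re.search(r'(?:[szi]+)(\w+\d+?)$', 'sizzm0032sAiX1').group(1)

The pattern matches one or more of one of [szi] (non-capturing group); then one or more of a word character, then one or more of a digit (lazy) (captured); then anchored at the end.
`search` walks the string left to right and returns the first match it finds.
The match spans [0:14] → 'sizzm0032sAiX1'.
Captured: group 1 = 'm0032sAiX1'.

'm0032sAiX1'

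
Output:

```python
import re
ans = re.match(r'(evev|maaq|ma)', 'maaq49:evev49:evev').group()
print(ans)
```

`re.match` won't scan ahead — the pattern has to work from the very first character.
The match spans [0:4] → 'maaq'.

maaq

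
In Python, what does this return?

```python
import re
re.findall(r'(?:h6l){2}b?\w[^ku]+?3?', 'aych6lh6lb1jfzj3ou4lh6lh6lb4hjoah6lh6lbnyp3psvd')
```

['h6lh6lb1j', 'h6lh6lb4h', 'h6lh6lbny']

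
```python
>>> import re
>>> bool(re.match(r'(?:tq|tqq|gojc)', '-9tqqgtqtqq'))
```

`match` is anchored at position 0; if the pattern doesn't fit there, it returns None.
Here position 0 doesn't satisfy it, so the call returns None, and `bool(None)` is False.

False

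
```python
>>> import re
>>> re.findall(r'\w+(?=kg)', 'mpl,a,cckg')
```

['cc']

The lookaround is zero-width — it requires the adjacent text to match without consuming it, so the asserted text isn't part of the match.
Scanning left to right: at [6:8] → 'cc'.
`findall` yields the raw match text (1 of them) because the pattern has no groups.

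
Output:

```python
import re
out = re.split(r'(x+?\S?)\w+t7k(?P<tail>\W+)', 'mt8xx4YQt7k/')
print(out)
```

['mt8', 'xx', '/', '']

This matches one or more of a literal 'x' (lazy), then optionally a non-whitespace character (captured); then one or more of a word character, then the literal 't7k'; then one or more of a non-word character (captured as 'tail').
With the lazy modifier that quantifier settles for the fewest repetitions that let the rest of the pattern succeed (the atoms after it are unaffected and can still be greedy).
Matches to split on: at [3:12] → 'xx4YQt7k/'.
Because the pattern has a capturing group, `split` also inserts each captured text between the pieces.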